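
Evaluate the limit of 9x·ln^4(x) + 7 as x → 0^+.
The product is a 0·∞ indeterminate form at x → 0⁺.
Rewrite the product as 9·ln^4(x) / x^(-1) and apply L'Hôpital, or use the standard hierarchy x^(-1) ≫ |ln x|^4 as x → 0⁺.
The indeterminate product → 0, so the limit = 7.

Final answer: 7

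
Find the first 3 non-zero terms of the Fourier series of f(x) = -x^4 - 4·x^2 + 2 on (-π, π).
(-32 + 8·π^2)·cos(x) + (-2·π^2 - 1)·cos(2·x) - π^4/5 - 4·π^2/3 + 2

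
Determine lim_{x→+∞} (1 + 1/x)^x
As x → +∞: this is the defining limit (1 + 1/x)^x → e^1.
Limit = e.

Final answer: e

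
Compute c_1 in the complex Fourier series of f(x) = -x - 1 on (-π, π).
Compute the real Fourier coefficients first: a_1 = 0, b_1 = -2.
Then c_1 = (a_1 − i·b_1)/2 = i.

Final answer: i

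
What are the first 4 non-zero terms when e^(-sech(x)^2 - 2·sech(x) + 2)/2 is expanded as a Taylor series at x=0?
-103·x^6·e^(-1)/720 + 11·x^4·e^(-1)/24 + x^2·e^(-1) + e^(-1)/2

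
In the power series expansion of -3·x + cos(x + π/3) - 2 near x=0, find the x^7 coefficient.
Expand to order 7: -3·x + cos(x + π/3) - 2 = √(3)·x^7/10080 - x^6/1440 - √(3)·x^5/240 + x^4/48 + √(3)·x^3/12 - x^2/4 + x·(-3 - √(3)/2) - 3/2 + O(x^8).
The coefficient of x^7 is √(3)/10080.

Final answer: √(3)/10080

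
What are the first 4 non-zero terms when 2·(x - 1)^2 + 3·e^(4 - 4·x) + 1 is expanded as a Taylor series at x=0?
-32·x^3·e^(4) + x^2·(2 + 24·e^(4)) + x·(-12·e^(4) - 4) + 3 + 3·e^(4)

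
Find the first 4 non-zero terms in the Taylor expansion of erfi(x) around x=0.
x^7/(21·√(π)) + x^5/(5·√(π)) + 2·x^3/(3·√(π)) + 2·x/√(π)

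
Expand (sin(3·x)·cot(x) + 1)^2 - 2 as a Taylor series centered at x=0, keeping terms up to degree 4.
695·x^4/12 - 44·x^2 + 14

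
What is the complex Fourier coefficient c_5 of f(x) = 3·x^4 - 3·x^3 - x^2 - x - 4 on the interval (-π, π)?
Compute the real Fourier coefficients first: a_5 = 244/625 - 24·π^2/25, b_5 = -6·π^2/5 - 14/125.
Then c_5 = (a_5 − i·b_5)/2 = -12·π^2/25 + 122/625 + 7·i/125 + 3·i·π^2/5.

Final answer: -12·π^2/25 + 122/625 + 7·i/125 + 3·i·π^2/5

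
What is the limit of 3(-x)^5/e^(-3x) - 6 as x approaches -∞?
The quotient is an ∞/∞ indeterminate form as x → -∞.
Compare growth rates of the dominant terms (exponentials ≫ polynomials ≫ logarithms), or apply L'Hôpital's rule; the quotient → 0.
Adding the constant: 0 - 6 = -6. Limit = -6.

Final answer: -6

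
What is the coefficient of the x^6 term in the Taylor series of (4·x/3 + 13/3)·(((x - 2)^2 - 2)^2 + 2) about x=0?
Expand to order 6: (4·x/3 + 13/3)·(((x - 2)^2 - 2)^2 + 2) = 4·x^5/3 - 19·x^4/3 - 8·x^3 + 196·x^2/3 - 184·x/3 + 26 + O(x^7).
The coefficient of x^6 is 0.

Final answer: 0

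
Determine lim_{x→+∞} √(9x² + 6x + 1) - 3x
As x → +∞: multiply by the conjugate to get (6x+1)/(√(9x²+6x+1)+3x); the denominator ~ 6x, so the limit is 6/6 = 1.
Limit = 1.

Final answer: 1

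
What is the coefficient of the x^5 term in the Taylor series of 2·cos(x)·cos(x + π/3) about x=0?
Expand to order 5: 2·cos(x)·cos(x + π/3) = -2·√(3)·x^5/15 + x^4/3 + 2·√(3)·x^3/3 - x^2 - √(3)·x + 1 + O(x^6).
The coefficient of x^5 is -2·√(3)/15.

Final answer: -2·√(3)/15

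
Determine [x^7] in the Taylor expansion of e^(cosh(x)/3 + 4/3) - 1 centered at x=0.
Expand to order 7: e^(cosh(x)/3 + 4/3) - 1 = 23·x^6·e^(5/3)/6480 + x^4·e^(5/3)/36 + x^2·e^(5/3)/6 - 1 + e^(5/3) + O(x^8).
The coefficient of x^7 is 0.

Final answer: 0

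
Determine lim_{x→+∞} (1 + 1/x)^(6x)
As x → +∞: write (1 + 1/x)^(6x) = ((1 + 1/x)^x)^6 → (e^1)^6 = e^6.
Limit = e^(6).

Final answer: e^(6)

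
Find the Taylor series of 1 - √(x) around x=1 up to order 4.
-(x - 1)/2 + (x - 1)^2/8 - (x - 1)^3/16 + 5·(x - 1)^4/128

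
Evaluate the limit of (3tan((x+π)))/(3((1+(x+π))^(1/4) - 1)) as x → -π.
Both numerator and denominator → 0 as x → -π; this is a 0/0 indeterminate form.
Expand each to leading order near x = -π: numerator ~ 3·(x + π), denominator ~ 3·(x + π)/4.
The limit of the ratio is 4.

Final answer: 4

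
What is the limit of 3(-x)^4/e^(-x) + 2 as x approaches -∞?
The quotient is an ∞/∞ indeterminate form as x → -∞.
Compare growth rates of the dominant terms (exponentials ≫ polynomials ≫ logarithms), or apply L'Hôpital's rule; the quotient → 0.
Adding the constant: 0 + 2 = 2. Limit = 2.

Final answer: 2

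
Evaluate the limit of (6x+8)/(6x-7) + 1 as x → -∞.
Evaluate the dominant behaviour as x → -∞; each term tends to a finite value or vanishes.
Limit = 2.

Final answer: 2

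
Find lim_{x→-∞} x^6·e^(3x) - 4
The product is a 0·∞ indeterminate form at x → -∞.
Rewrite the product as x^6 / e^(-3x) (an ∞/∞ form) and apply L'Hôpital, or use the standard hierarchy e^(3|x|) ≫ |x^6| as x → -∞.
The indeterminate product → 0, so the limit = -4.

Final answer: -4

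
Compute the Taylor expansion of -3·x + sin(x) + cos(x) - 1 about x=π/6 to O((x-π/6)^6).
-π/2 - 1/2 + √(3)/2 + (-7/2 + √(3)/2)·(x - π/6) + (-√(3)/4 - 1/4)·(x - π/6)^2 + (1/12 - √(3)/12)·(x - π/6)^3 + (1/48 + √(3)/48)·(x - π/6)^4 + (-1/240 + √(3)/240)·(x - π/6)^5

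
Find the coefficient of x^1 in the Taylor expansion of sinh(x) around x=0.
Expand to order 1: sinh(x) = x + O(x^2).
The coefficient of x^1 is 1.

Final answer: 1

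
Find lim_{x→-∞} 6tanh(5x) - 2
Evaluate the dominant behaviour as x → -∞; each term tends to a finite value or vanishes.
Limit = -8.

Final answer: -8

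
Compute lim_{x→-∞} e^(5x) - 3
Evaluate the dominant behaviour as x → -∞; each term tends to a finite value or vanishes.
Limit = -3.

Final answer: -3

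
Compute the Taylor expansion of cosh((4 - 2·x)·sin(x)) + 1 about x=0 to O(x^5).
10·x^4 - 8·x^3 + 8·x^2 + 2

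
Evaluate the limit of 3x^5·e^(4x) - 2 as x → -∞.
The product is a 0·∞ indeterminate form at x → -∞.
Rewrite the product as 3x^5 / e^(-4x) (an ∞/∞ form) and apply L'Hôpital, or use the standard hierarchy e^(4|x|) ≫ |x^5| as x → -∞.
The indeterminate product → 0, so the limit = -2.

Final answer: -2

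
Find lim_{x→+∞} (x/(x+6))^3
As x → +∞: x/(x+6) = 1/(1 + 6/x) → 1, and the 3rd power of a limit-1 base also → 1.
Limit = 1.

Final answer: 1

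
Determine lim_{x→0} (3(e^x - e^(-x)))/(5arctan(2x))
Both numerator and denominator → 0 as x → 0; this is a 0/0 indeterminate form.
Expand each to leading order near x = 0: numerator ~ 6·x, denominator ~ 10·x.
The limit of the ratio is 3/5.

Final answer: 3/5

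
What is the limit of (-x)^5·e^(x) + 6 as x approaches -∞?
The product is a 0·∞ indeterminate form at x → -∞.
Rewrite the product as (-x)^5 / e^(-x) (an ∞/∞ form) and apply L'Hôpital, or use the standard hierarchy e^(|x|) ≫ |(-x)^5| as x → -∞.
The indeterminate product → 0, so the limit = 6.

Final answer: 6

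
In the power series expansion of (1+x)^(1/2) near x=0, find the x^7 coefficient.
Expand to order 7: (1+x)^(1/2) = 33·x^7/2048 - 21·x^6/1024 + 7·x^5/256 - 5·x^4/128 + x^3/16 - x^2/8 + x/2 + 1 + O(x^8).
The coefficient of x^7 is 33/2048.

Final answer: 33/2048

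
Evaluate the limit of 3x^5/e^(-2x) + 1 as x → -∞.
The quotient is an ∞/∞ indeterminate form as x → -∞.
Compare growth rates of the dominant terms (exponentials ≫ polynomials ≫ logarithms), or apply L'Hôpital's rule; the quotient → 0.
Adding the constant: 0 + 1 = 1. Limit = 1.

Final answer: 1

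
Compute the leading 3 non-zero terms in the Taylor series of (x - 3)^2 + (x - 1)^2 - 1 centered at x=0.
2·x^2 - 8·x + 9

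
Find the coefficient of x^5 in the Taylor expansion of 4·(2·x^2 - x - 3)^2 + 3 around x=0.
Expand to order 5: 4·(2·x^2 - x - 3)^2 + 3 = 16·x^4 - 16·x^3 - 44·x^2 + 24·x + 39 + O(x^6).
The coefficient of x^5 is 0.

Final answer: 0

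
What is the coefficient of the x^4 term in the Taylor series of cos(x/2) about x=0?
Expand to order 4: cos(x/2) = x^4/384 - x^2/8 + 1 + O(x^5).
The coefficient of x^4 is 1/384.

Final answer: 1/384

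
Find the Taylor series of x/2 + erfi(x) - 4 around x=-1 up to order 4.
-9/2 - erfi(1) + (√(π) + 4·e)·(x + 1)/(2·√(π)) - 2·e·(x + 1)^2/√(π) + 2·e·(x + 1)^3/√(π) - 5·e·(x + 1)^4/(3·√(π))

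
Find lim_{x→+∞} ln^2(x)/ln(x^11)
This is an ∞/∞ indeterminate form as x → +∞.
Write ln(x^11) = 11·ln(x), reducing the quotient to ln(x)/11 → ∞.
Limit = ∞.

Final answer: ∞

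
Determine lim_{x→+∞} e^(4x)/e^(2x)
This is an ∞/∞ indeterminate form as x → +∞.
Rewrite e^(4x)/e^(2x) = e^((4−2)x) = e^(2x); the exponent coefficient is 2 > 0 so e^(2x) → ∞.
Limit = ∞.

Final answer: ∞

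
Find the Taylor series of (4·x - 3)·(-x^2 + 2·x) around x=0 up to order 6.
-4·x^3 + 11·x^2 - 6·x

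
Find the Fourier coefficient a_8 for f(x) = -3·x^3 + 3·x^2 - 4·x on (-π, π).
a_8 = (1/π) ∫_{-π}^{π} f(x)·cos(8x) dx.
Evaluate the integral (use parity and integration by parts as needed): a_8 = 3/16.

Final answer: 3/16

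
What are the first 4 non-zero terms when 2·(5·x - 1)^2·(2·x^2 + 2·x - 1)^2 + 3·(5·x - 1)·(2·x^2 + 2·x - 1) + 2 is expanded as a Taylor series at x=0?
-154·x^3 + 154·x^2 - 49·x + 7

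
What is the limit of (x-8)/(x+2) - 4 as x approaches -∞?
Evaluate the dominant behaviour as x → -∞; each term tends to a finite value or vanishes.
Limit = -3.

Final answer: -3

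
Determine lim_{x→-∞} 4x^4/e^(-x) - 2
The quotient is an ∞/∞ indeterminate form as x → -∞.
Compare growth rates of the dominant terms (exponentials ≫ polynomials ≫ logarithms), or apply L'Hôpital's rule; the quotient → 0.
Adding the constant: 0 - 2 = -2. Limit = -2.

Final answer: -2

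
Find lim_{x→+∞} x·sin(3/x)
As x → +∞: let u = 3/x → 0⁺; then x·sin(3/x) = 3·sin(u)/u → 3·1 = 3.
Limit = 3.

Final answer: 3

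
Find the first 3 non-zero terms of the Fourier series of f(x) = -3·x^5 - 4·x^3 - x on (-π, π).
(-674 - 6·π^4 + 112·π^2)·sin(x) + (-11·π^2 + 35/2 + 3·π^4)·sin(2·x) + (-2·π^4 - 50/27 + 16·π^2/9)·sin(3·x)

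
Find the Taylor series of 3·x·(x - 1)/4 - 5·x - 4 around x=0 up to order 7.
3·x^2/4 - 23·x/4 - 4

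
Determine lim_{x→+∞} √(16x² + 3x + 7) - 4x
As x → +∞: multiply by the conjugate to get (3x+7)/(√(16x²+3x+7)+4x); the denominator ~ 8x, so the limit is 3/8.
Limit = 3/8.

Final answer: 3/8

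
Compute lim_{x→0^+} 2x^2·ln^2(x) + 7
The product is a 0·∞ indeterminate form at x → 0⁺.
Rewrite the product as 2·ln^2(x) / x^(-2) and apply L'Hôpital, or use the standard hierarchy x^(-2) ≫ |ln x|^2 as x → 0⁺.
The indeterminate product → 0, so the limit = 7.

Final answer: 7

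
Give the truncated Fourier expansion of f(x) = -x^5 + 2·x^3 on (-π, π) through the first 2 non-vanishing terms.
(-264 - 2·π^4 + 44·π^2)·sin(x) + (-7·π^2 + 21/2 + π^4)·sin(2·x)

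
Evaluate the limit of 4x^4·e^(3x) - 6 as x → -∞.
The product is a 0·∞ indeterminate form at x → -∞.
Rewrite the product as 4x^4 / e^(-3x) (an ∞/∞ form) and apply L'Hôpital, or use the standard hierarchy e^(3|x|) ≫ |x^4| as x → -∞.
The indeterminate product → 0, so the limit = -6.

Final answer: -6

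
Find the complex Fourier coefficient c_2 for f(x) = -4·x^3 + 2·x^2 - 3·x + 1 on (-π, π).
Compute the real Fourier coefficients first: a_2 = 2, b_2 = -3 + 4·π^2.
Then c_2 = (a_2 − i·b_2)/2 = 1 - 2·i·π^2 + 3·i/2.

Final answer: 1 - 2·i·π^2 + 3·i/2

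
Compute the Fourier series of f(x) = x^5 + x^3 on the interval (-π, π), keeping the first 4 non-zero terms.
(-38·π^2 + 2·π^4 + 228)·sin(x) + (-π^4 - 6 + 4·π^2)·sin(2·x) + (-22·π^2/27 + 44/81 + 2·π^4/3)·sin(3·x) + (-π^4/2 - 3/64 + π^2/8)·sin(4·x)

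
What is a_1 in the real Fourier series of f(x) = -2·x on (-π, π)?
a_1 = (1/π) ∫_{-π}^{π} f(x)·cos(1x) dx.
Evaluate the integral (use parity and integration by parts as needed): a_1 = 0.

Final answer: 0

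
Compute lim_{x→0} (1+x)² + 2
Direct substitution at x = 0 gives 3.

Final answer: 3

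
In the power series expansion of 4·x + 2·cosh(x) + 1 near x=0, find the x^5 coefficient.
Expand to order 5: 4·x + 2·cosh(x) + 1 = x^4/12 + x^2 + 4·x + 3 + O(x^6).
The coefficient of x^5 is 0.

Final answer: 0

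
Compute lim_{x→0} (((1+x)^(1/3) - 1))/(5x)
Both numerator and denominator → 0 as x → 0; this is a 0/0 indeterminate form.
Expand each to leading order near x = 0: numerator ~ x/3, denominator ~ 5·x.
The limit of the ratio is 1/15.

Final answer: 1/15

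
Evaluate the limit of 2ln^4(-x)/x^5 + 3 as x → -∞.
The quotient is an ∞/∞ indeterminate form as x → -∞.
Compare growth rates of the dominant terms (exponentials ≫ polynomials ≫ logarithms), or apply L'Hôpital's rule; the quotient → 0.
Adding the constant: 0 + 3 = 3. Limit = 3.

Final answer: 3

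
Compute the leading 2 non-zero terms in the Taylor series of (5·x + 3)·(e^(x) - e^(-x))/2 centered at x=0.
5·x^2 + 3·x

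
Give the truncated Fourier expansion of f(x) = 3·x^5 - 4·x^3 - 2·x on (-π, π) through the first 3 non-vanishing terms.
(-128·π^2 + 6·π^4 + 764)·sin(x) + (-3·π^4 - 53/2 + 19·π^2)·sin(2·x) + (-64·π^2/9 + 92/27 + 2·π^4)·sin(3·x)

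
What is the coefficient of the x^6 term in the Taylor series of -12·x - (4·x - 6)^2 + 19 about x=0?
Expand to order 6: -12·x - (4·x - 6)^2 + 19 = -16·x^2 + 36·x - 17 + O(x^7).
The coefficient of x^6 is 0.

Final answer: 0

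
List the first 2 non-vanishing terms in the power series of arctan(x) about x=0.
-x^3/3 + x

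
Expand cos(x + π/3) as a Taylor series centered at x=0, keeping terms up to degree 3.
√(3)·x^3/12 - x^2/4 - √(3)·x/2 + 1/2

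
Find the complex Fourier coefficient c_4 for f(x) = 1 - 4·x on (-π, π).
Compute the real Fourier coefficients first: a_4 = 0, b_4 = 2.
Then c_4 = (a_4 − i·b_4)/2 = -i.

Final answer: -i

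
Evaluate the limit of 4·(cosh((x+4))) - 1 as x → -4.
Direct substitution at x = -4 gives 3.

Final answer: 3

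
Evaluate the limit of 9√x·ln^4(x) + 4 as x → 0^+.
The product is a 0·∞ indeterminate form at x → 0⁺.
Rewrite the product as 9·ln^4(x) / x^(-1/2) and apply L'Hôpital, or use the standard hierarchy x^(-1/2) ≫ |ln x|^4 as x → 0⁺.
The indeterminate product → 0, so the limit = 4.

Final answer: 4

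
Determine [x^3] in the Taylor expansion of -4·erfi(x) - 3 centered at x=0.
Expand to order 3: -4·erfi(x) - 3 = -8·x^3/(3·√(π)) - 8·x/√(π) - 3 + O(x^4).
The coefficient of x^3 is -8/(3·√(π)).

Final answer: -8/(3·√(π))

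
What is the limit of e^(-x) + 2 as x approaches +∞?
Evaluate the dominant behaviour as x → +∞; each term tends to a finite value or vanishes.
Limit = 2.

Final answer: 2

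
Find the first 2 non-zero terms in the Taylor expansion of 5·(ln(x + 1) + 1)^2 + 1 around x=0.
10·x + 6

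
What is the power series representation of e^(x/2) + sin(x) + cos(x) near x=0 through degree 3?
-7·x^3/48 - 3·x^2/8 + 3·x/2 + 2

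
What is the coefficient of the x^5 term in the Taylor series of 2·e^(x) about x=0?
Expand to order 5: 2·e^(x) = x^5/60 + x^4/12 + x^3/3 + x^2 + 2·x + 2 + O(x^6).
The coefficient of x^5 is 1/60.

Final answer: 1/60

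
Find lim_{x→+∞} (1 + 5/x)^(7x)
As x → +∞: write (1 + 5/x)^(7x) = ((1 + 5/x)^x)^7 → (e^5)^7 = e^35.
Limit = e^(35).

Final answer: e^(35)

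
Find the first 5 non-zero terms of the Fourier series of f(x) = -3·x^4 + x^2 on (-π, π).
(-148 + 24·π^2)·cos(x) + (10 - 6·π^2)·cos(2·x) + (-20/9 + 8·π^2/3)·cos(3·x) + (13/16 - 3·π^2/2)·cos(4·x) - 3·π^4/5 + π^2/3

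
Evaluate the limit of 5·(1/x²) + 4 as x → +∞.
Evaluate the dominant behaviour as x → +∞; each term tends to a finite value or vanishes.
Limit = 4.

Final answer: 4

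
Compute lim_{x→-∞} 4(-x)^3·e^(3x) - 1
The product is a 0·∞ indeterminate form at x → -∞.
Rewrite the product as 4(-x)^3 / e^(-3x) (an ∞/∞ form) and apply L'Hôpital, or use the standard hierarchy e^(3|x|) ≫ |(-x)^3| as x → -∞.
The indeterminate product → 0, so the limit = -1.

Final answer: -1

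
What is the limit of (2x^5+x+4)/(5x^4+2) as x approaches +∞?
This is an ∞/∞ indeterminate form as x → +∞.
Divide numerator and denominator by x^5 and let the lower-order terms vanish; the numerator's degree 5 exceeds the denominator's degree 4, so the quotient diverges.
Limit = ∞.

Final answer: ∞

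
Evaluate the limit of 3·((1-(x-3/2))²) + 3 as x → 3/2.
Direct substitution at x = 3/2 gives 6.

Final answer: 6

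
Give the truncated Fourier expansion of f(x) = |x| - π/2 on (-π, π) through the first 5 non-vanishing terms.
-4·cos(x)/π - 4·cos(3·x)/(9·π) - 4·cos(5·x)/(25·π) - 4·cos(7·x)/(49·π) - 4·cos(9·x)/(81·π)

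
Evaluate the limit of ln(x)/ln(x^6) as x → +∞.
This is an ∞/∞ indeterminate form as x → +∞.
Write ln(x^6) = 6·ln(x), reducing the quotient to 1/6.
Limit = 1/6.

Final answer: 1/6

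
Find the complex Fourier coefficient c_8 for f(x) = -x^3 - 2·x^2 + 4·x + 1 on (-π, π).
Compute the real Fourier coefficients first: a_8 = -1/8, b_8 = -131/128 + π^2/4.
Then c_8 = (a_8 − i·b_8)/2 = -1/16 - i·π^2/8 + 131·i/256.

Final answer: -1/16 - i·π^2/8 + 131·i/256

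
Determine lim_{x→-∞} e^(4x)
Evaluate the dominant behaviour as x → -∞; each term tends to a finite value or vanishes.
Limit = 0.

Final answer: 0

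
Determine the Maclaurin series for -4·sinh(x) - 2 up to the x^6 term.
-x^5/30 - 2·x^3/3 - 4·x - 2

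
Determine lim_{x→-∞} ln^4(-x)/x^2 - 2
The quotient is an ∞/∞ indeterminate form as x → -∞.
Compare growth rates of the dominant terms (exponentials ≫ polynomials ≫ logarithms), or apply L'Hôpital's rule; the quotient → 0.
Adding the constant: 0 - 2 = -2. Limit = -2.

Final answer: -2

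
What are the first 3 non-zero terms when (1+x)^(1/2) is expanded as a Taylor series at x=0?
-x^2/8 + x/2 + 1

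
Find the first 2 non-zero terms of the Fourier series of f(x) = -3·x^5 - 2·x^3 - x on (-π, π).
(-698 - 6·π^4 + 116·π^2)·sin(x) + (-13·π^2 + 41/2 + 3·π^4)·sin(2·x)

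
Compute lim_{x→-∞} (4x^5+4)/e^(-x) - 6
The quotient is an ∞/∞ indeterminate form as x → -∞.
Compare growth rates of the dominant terms (exponentials ≫ polynomials ≫ logarithms), or apply L'Hôpital's rule; the quotient → 0.
Adding the constant: 0 - 6 = -6. Limit = -6.

Final answer: -6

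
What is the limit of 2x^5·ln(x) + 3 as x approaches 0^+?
The product is a 0·∞ indeterminate form at x → 0⁺.
Rewrite the product as 2·ln(x) / x^(-5) and apply L'Hôpital, or use the standard hierarchy x^(-5) ≫ |ln x| as x → 0⁺.
The indeterminate product → 0, so the limit = 3.

Final answer: 3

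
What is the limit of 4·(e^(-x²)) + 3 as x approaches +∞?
Evaluate the dominant behaviour as x → +∞; each term tends to a finite value or vanishes.
Limit = 3.

Final answer: 3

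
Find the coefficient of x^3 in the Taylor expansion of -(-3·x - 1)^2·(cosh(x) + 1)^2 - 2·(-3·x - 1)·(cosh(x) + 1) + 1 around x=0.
Expand to order 3: -(-3·x - 1)^2·(cosh(x) + 1)^2 - 2·(-3·x - 1)·(cosh(x) + 1) + 1 = -9·x^3 - 37·x^2 - 12·x + 1 + O(x^4).
The coefficient of x^3 is -9.

Final answer: -9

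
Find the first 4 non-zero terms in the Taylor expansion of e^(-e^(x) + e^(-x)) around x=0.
-5·x^3/3 + 2·x^2 - 2·x + 1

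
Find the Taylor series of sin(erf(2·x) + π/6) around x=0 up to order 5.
x^5·(64·√(3)/(15·π^(5/2)) + 16·√(3)/(5·√(π)) + 64·√(3)/(3·π^(3/2))) + x^4·(16/(3·π^2) + 32/(3·π)) + x^3·(-8·√(3)/(3·√(π)) - 16·√(3)/(3·π^(3/2))) - 4·x^2/π + 2·√(3)·x/√(π) + 1/2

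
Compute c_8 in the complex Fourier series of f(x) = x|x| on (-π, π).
Compute the real Fourier coefficients first: a_8 = 0, b_8 = -π/4.
Then c_8 = (a_8 − i·b_8)/2 = i·π/8.

Final answer: i·π/8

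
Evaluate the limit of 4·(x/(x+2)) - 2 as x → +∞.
Evaluate the dominant behaviour as x → +∞; each term tends to a finite value or vanishes.
Limit = 2.

Final answer: 2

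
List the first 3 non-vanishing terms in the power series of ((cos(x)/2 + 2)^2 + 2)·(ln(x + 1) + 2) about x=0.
-53·x^2/8 + 33·x/4 + 33/2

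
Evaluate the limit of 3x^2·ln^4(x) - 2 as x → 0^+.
The product is a 0·∞ indeterminate form at x → 0⁺.
Rewrite the product as 3·ln^4(x) / x^(-2) and apply L'Hôpital, or use the standard hierarchy x^(-2) ≫ |ln x|^4 as x → 0⁺.
The indeterminate product → 0, so the limit = -2.

Final answer: -2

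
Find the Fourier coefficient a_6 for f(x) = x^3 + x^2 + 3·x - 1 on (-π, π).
a_6 = (1/π) ∫_{-π}^{π} f(x)·cos(6x) dx.
Evaluate the integral (use parity and integration by parts as needed): a_6 = 1/9.

Final answer: 1/9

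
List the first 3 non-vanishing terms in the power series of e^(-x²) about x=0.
x^4/2 - x^2 + 1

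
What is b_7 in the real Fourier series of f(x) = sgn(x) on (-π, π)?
b_7 = (1/π) ∫_{-π}^{π} f(x)·sin(7x) dx.
Evaluate the integral (use parity and integration by parts as needed): b_7 = 4/(7·π).

Final answer: 4/(7·π)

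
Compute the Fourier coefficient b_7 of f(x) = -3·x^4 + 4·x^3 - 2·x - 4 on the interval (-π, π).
b_7 = (1/π) ∫_{-π}^{π} f(x)·sin(7x) dx.
Evaluate the integral (use parity and integration by parts as needed): b_7 = -244/343 + 8·π^2/7.

Final answer: -244/343 + 8·π^2/7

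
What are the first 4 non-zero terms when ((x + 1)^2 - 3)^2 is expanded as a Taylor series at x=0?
x^4 + 4·x^3 - 8·x + 4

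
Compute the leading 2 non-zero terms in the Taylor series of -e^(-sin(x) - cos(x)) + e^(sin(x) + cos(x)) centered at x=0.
x·(e^(-1) + e) - e^(-1) + e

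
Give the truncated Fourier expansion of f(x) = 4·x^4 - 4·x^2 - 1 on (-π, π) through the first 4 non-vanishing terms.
(208 - 32·π^2)·cos(x) + (-16 + 8·π^2)·cos(2·x) + (112/27 - 32·π^2/9)·cos(3·x) - 4·π^2/3 - 1 + 4·π^4/5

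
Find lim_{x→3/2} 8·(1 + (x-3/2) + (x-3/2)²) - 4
Direct substitution at x = 3/2 gives 4.

Final answer: 4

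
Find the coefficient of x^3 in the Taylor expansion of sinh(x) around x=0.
Expand to order 3: sinh(x) = x^3/6 + x + O(x^4).
The coefficient of x^3 is 1/6.

Final answer: 1/6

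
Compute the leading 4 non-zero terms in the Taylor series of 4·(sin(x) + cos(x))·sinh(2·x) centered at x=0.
4·x^4 + 4·x^3/3 + 8·x^2 + 8·x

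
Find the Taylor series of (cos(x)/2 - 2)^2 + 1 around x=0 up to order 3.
3·x^2/4 + 13/4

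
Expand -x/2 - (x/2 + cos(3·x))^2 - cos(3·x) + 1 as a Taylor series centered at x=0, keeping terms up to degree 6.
2673·x^6/80 - 27·x^5/8 - 243·x^4/8 + 9·x^3/2 + 53·x^2/4 - 3·x/2 - 1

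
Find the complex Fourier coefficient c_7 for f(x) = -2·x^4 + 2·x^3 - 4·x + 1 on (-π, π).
Compute the real Fourier coefficients first: a_7 = -96/2401 + 16·π^2/49, b_7 = -416/343 + 4·π^2/7.
Then c_7 = (a_7 − i·b_7)/2 = -48/2401 + 8·π^2/49 - 2·i·π^2/7 + 208·i/343.

Final answer: -48/2401 + 8·π^2/49 - 2·i·π^2/7 + 208·i/343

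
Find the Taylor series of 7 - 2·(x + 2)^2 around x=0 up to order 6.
-2·x^2 - 8·x - 1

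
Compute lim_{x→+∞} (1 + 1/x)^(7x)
As x → +∞: write (1 + 1/x)^(7x) = ((1 + 1/x)^x)^7 → (e^1)^7 = e^7.
Limit = e^(7).

Final answer: e^(7)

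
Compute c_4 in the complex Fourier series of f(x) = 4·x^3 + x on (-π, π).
Compute the real Fourier coefficients first: a_4 = 0, b_4 = 1/4 - 2·π^2.
Then c_4 = (a_4 − i·b_4)/2 = -i/8 + i·π^2.

Final answer: -i/8 + i·π^2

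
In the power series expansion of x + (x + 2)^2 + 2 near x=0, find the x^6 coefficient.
Expand to order 6: x + (x + 2)^2 + 2 = x^2 + 5·x + 6 + O(x^7).
The coefficient of x^6 is 0.

Final answer: 0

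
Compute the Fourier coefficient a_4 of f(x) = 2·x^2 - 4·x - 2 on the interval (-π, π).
a_4 = (1/π) ∫_{-π}^{π} f(x)·cos(4x) dx.
Evaluate the integral (use parity and integration by parts as needed): a_4 = 1/2.

Final answer: 1/2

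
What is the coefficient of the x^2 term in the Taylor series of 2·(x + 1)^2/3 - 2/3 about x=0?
Expand to order 2: 2·(x + 1)^2/3 - 2/3 = 2·x^2/3 + 4·x/3 + O(x^3).
The coefficient of x^2 is 2/3.

Final answer: 2/3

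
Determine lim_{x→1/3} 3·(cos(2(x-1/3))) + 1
Direct substitution at x = 1/3 gives 4.

Final answer: 4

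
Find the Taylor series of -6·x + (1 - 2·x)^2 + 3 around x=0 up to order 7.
4·x^2 - 10·x + 4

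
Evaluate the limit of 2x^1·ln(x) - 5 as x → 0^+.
The product is a 0·∞ indeterminate form at x → 0⁺.
Rewrite the product as 2·ln(x) / x^(-1) and apply L'Hôpital, or use the standard hierarchy x^(-1) ≫ |ln x| as x → 0⁺.
The indeterminate product → 0, so the limit = -5.

Final answer: -5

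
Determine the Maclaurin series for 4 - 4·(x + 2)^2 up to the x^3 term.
-4·x^2 - 16·x - 12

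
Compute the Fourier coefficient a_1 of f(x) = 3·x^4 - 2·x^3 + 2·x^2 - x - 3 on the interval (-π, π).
a_1 = (1/π) ∫_{-π}^{π} f(x)·cos(1x) dx.
Evaluate the integral (use parity and integration by parts as needed): a_1 = 136 - 24·π^2.

Final answer: 136 - 24·π^2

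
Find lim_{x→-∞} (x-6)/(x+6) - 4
Evaluate the dominant behaviour as x → -∞; each term tends to a finite value or vanishes.
Limit = -3.

Final answer: -3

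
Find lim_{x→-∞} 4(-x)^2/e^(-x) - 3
The quotient is an ∞/∞ indeterminate form as x → -∞.
Compare growth rates of the dominant terms (exponentials ≫ polynomials ≫ logarithms), or apply L'Hôpital's rule; the quotient → 0.
Adding the constant: 0 - 3 = -3. Limit = -3.

Final answer: -3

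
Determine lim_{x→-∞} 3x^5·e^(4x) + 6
The product is a 0·∞ indeterminate form at x → -∞.
Rewrite the product as 3x^5 / e^(-4x) (an ∞/∞ form) and apply L'Hôpital, or use the standard hierarchy e^(4|x|) ≫ |x^5| as x → -∞.
The indeterminate product → 0, so the limit = 6.

Final answer: 6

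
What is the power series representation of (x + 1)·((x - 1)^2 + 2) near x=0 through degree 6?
x^3 - x^2 + x + 3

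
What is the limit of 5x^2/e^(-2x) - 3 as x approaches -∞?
The quotient is an ∞/∞ indeterminate form as x → -∞.
Compare growth rates of the dominant terms (exponentials ≫ polynomials ≫ logarithms), or apply L'Hôpital's rule; the quotient → 0.
Adding the constant: 0 - 3 = -3. Limit = -3.

Final answer: -3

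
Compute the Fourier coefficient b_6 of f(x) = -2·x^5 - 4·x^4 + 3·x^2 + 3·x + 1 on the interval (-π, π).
b_6 = (1/π) ∫_{-π}^{π} f(x)·sin(6x) dx.
Evaluate the integral (use parity and integration by parts as needed): b_6 = -10·π^2/27 - 76/81 + 2·π^4/3.

Final answer: -10·π^2/27 - 76/81 + 2·π^4/3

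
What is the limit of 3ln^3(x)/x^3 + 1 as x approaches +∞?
The quotient is an ∞/∞ indeterminate form as x → +∞.
The polynomial denominator x^3 dominates the logarithmic numerator (any positive power of x ≫ ln^3(x) as x → ∞), so the quotient → 0.
Adding the constant: 0 + 1 = 1. Limit = 1.

Final answer: 1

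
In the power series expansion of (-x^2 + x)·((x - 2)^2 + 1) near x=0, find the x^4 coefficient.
Expand to order 4: (-x^2 + x)·((x - 2)^2 + 1) = -x^4 + 5·x^3 - 9·x^2 + 5·x + O(x^5).
The coefficient of x^4 is -1.

Final answer: -1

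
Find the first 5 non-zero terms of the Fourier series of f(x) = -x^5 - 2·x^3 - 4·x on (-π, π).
(-224 - 2·π^4 + 36·π^2)·sin(x) + (-3·π^2 + 17/2 + π^4)·sin(2·x) + (-2·π^4/3 - 224/81 + 4·π^2/27)·sin(3·x) + (119/64 + 3·π^2/8 + π^4/2)·sin(4·x) + (-2·π^4/5 - 12·π^2/25 - 928/625)·sin(5·x)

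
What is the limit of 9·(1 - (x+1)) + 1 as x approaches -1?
Direct substitution at x = -1 gives 10.

Final answer: 10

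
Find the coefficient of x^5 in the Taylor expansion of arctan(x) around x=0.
Expand to order 5: arctan(x) = x^5/5 - x^3/3 + x + O(x^6).
The coefficient of x^5 is 1/5.

Final answer: 1/5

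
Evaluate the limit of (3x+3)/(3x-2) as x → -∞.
Evaluate the dominant behaviour as x → -∞; each term tends to a finite value or vanishes.
Limit = 1.

Final answer: 1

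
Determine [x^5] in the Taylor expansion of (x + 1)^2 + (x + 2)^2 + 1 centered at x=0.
Expand to order 5: (x + 1)^2 + (x + 2)^2 + 1 = 2·x^2 + 6·x + 6 + O(x^6).
The coefficient of x^5 is 0.

Final answer: 0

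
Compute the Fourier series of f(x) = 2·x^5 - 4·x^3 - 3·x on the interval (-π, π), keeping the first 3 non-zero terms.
(-88·π^2 + 4·π^4 + 522)·sin(x) + (-2·π^4 - 18 + 14·π^2)·sin(2·x) + (-152·π^2/27 + 142/81 + 4·π^4/3)·sin(3·x)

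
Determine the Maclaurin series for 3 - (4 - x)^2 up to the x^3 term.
-x^2 + 8·x - 13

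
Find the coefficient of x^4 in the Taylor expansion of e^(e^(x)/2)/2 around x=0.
Expand to order 4: e^(e^(x)/2)/2 = 49·x^4·e^(1/2)/768 + 11·x^3·e^(1/2)/96 + 3·x^2·e^(1/2)/16 + x·e^(1/2)/4 + e^(1/2)/2 + O(x^5).
The coefficient of x^4 is 49·e^(1/2)/768.

Final answer: 49·e^(1/2)/768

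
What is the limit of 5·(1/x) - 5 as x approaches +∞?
Evaluate the dominant behaviour as x → +∞; each term tends to a finite value or vanishes.
Limit = -5.

Final answer: -5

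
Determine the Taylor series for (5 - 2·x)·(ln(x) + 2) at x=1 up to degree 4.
6 - (x - 1) - 7·(x - 1)^2/2 + 2·(x - 1)^3 - 17·(x - 1)^4/12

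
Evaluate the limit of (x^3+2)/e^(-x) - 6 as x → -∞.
The quotient is an ∞/∞ indeterminate form as x → -∞.
Compare growth rates of the dominant terms (exponentials ≫ polynomials ≫ logarithms), or apply L'Hôpital's rule; the quotient → 0.
Adding the constant: 0 - 6 = -6. Limit = -6.

Final answer: -6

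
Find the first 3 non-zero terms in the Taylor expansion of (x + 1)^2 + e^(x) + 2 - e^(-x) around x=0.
x^2 + 4·x + 3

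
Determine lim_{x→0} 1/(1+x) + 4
Direct substitution at x = 0 gives 5.

Final answer: 5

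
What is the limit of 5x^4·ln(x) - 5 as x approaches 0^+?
The product is a 0·∞ indeterminate form at x → 0⁺.
Rewrite the product as 5·ln(x) / x^(-4) and apply L'Hôpital, or use the standard hierarchy x^(-4) ≫ |ln x| as x → 0⁺.
The indeterminate product → 0, so the limit = -5.

Final answer: -5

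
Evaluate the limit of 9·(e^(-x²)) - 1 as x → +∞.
Evaluate the dominant behaviour as x → +∞; each term tends to a finite value or vanishes.
Limit = -1.

Final answer: -1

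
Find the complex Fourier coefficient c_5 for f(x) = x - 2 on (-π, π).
Compute the real Fourier coefficients first: a_5 = 0, b_5 = 2/5.
Then c_5 = (a_5 − i·b_5)/2 = -i/5.

Final answer: -i/5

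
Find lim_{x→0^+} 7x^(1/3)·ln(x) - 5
The product is a 0·∞ indeterminate form at x → 0⁺.
Rewrite the product as 7·ln(x) / x^(-1/3) and apply L'Hôpital, or use the standard hierarchy x^(-1/3) ≫ |ln x| as x → 0⁺.
The indeterminate product → 0, so the limit = -5.

Final answer: -5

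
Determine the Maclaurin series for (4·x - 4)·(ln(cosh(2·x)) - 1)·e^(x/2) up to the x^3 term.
43·x^3/12 - 19·x^2/2 - 2·x + 4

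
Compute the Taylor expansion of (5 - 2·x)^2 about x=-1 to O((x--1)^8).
49 - 28·(x + 1) + 4·(x + 1)^2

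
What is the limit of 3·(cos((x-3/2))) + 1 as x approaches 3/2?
Direct substitution at x = 3/2 gives 4.

Final answer: 4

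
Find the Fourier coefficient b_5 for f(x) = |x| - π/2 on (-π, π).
b_5 = (1/π) ∫_{-π}^{π} f(x)·sin(5x) dx.
Evaluate the integral (use parity and integration by parts as needed): b_5 = 0.

Final answer: 0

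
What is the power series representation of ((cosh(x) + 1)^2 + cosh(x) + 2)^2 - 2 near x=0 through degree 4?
38·x^4/3 + 35·x^2 + 47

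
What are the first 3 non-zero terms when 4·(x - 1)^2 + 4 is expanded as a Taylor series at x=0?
4·x^2 - 8·x + 8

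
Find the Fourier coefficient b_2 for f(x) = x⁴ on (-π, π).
b_2 = (1/π) ∫_{-π}^{π} f(x)·sin(2x) dx.
Evaluate the integral (use parity and integration by parts as needed): b_2 = 0.

Final answer: 0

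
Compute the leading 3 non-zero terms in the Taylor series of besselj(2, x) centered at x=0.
x^6/3072 - x^4/96 + x^2/8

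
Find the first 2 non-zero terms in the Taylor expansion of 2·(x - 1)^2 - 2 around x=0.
2·x^2 - 4·x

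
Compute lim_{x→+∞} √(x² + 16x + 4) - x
This is an ∞ − ∞ indeterminate form.
Multiply and divide by the conjugate √(x²+16x + 4) + x; the x² terms cancel, leaving (16x + 4)/(√(x²+16x + 4)+x) → 16/2 = 8.
Limit = 8.

Final answer: 8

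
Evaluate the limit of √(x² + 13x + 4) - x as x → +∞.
As x → +∞: multiply by the conjugate to get (13x+4)/(√(x²+13x+4)+x); the denominator ~ 2x, so the limit is 13/2.
Limit = 13/2.

Final answer: 13/2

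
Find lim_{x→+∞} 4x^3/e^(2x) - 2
The quotient is an ∞/∞ indeterminate form as x → +∞.
The exponential denominator e^(2x) dominates the polynomial numerator (e^x ≫ x^3 as x → ∞), so the quotient → 0.
Adding the constant: 0 - 2 = -2. Limit = -2.

Final answer: -2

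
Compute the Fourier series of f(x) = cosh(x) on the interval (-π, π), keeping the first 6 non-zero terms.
-cos(x)·sinh(π)/π + 2·cos(2·x)·sinh(π)/(5·π) - cos(3·x)·sinh(π)/(5·π) + 2·cos(4·x)·sinh(π)/(17·π) - cos(5·x)·sinh(π)/(13·π) + sinh(π)/π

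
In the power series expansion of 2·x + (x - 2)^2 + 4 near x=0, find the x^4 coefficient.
Expand to order 4: 2·x + (x - 2)^2 + 4 = x^2 - 2·x + 8 + O(x^5).
The coefficient of x^4 is 0.

Final answer: 0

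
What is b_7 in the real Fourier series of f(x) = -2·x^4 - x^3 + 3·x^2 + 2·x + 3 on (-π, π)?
b_7 = (1/π) ∫_{-π}^{π} f(x)·sin(7x) dx.
Evaluate the integral (use parity and integration by parts as needed): b_7 = 208/343 - 2·π^2/7.

Final answer: 208/343 - 2·π^2/7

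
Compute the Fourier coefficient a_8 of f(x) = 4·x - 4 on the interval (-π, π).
a_8 = (1/π) ∫_{-π}^{π} f(x)·cos(8x) dx.
Evaluate the integral (use parity and integration by parts as needed): a_8 = 0.

Final answer: 0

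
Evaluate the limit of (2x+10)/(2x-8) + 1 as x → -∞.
Evaluate the dominant behaviour as x → -∞; each term tends to a finite value or vanishes.
Limit = 2.

Final answer: 2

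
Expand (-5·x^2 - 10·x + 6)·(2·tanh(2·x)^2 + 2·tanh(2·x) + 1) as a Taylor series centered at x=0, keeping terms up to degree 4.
-344·x^4/3 - 132·x^3 + 3·x^2 + 14·x + 6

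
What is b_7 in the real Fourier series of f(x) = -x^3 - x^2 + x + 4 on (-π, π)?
b_7 = (1/π) ∫_{-π}^{π} f(x)·sin(7x) dx.
Evaluate the integral (use parity and integration by parts as needed): b_7 = 110/343 - 2·π^2/7.

Final answer: 110/343 - 2·π^2/7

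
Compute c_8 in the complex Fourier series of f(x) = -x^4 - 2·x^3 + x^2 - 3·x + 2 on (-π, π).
Compute the real Fourier coefficients first: a_8 = 19/256 - π^2/8, b_8 = 45/64 + π^2/2.
Then c_8 = (a_8 − i·b_8)/2 = -π^2/16 + 19/512 - i·π^2/4 - 45·i/128.

Final answer: -π^2/16 + 19/512 - i·π^2/4 - 45·i/128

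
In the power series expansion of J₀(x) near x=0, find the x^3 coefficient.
Expand to order 3: J₀(x) = 1 - x^2/4 + O(x^4).
The coefficient of x^3 is 0.

Final answer: 0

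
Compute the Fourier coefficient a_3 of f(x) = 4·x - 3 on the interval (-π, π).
a_3 = (1/π) ∫_{-π}^{π} f(x)·cos(3x) dx.
Evaluate the integral (use parity and integration by parts as needed): a_3 = 0.

Final answer: 0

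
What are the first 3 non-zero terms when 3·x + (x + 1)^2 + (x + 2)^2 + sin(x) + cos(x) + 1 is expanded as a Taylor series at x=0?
3·x^2/2 + 10·x + 7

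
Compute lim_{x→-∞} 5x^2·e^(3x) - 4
The product is a 0·∞ indeterminate form at x → -∞.
Rewrite the product as 5x^2 / e^(-3x) (an ∞/∞ form) and apply L'Hôpital, or use the standard hierarchy e^(3|x|) ≫ |x^2| as x → -∞.
The indeterminate product → 0, so the limit = -4.

Final answer: -4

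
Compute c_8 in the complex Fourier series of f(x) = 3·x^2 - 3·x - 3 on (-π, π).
Compute the real Fourier coefficients first: a_8 = 3/16, b_8 = 3/4.
Then c_8 = (a_8 − i·b_8)/2 = 3/32 - 3·i/8.

Final answer: 3/32 - 3·i/8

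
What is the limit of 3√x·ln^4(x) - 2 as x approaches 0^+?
The product is a 0·∞ indeterminate form at x → 0⁺.
Rewrite the product as 3·ln^4(x) / x^(-1/2) and apply L'Hôpital, or use the standard hierarchy x^(-1/2) ≫ |ln x|^4 as x → 0⁺.
The indeterminate product → 0, so the limit = -2.

Final answer: -2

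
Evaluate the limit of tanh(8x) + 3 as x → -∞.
Evaluate the dominant behaviour as x → -∞; each term tends to a finite value or vanishes.
Limit = 2.

Final answer: 2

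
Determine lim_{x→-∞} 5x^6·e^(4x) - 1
The product is a 0·∞ indeterminate form at x → -∞.
Rewrite the product as 5x^6 / e^(-4x) (an ∞/∞ form) and apply L'Hôpital, or use the standard hierarchy e^(4|x|) ≫ |x^6| as x → -∞.
The indeterminate product → 0, so the limit = -1.

Final answer: -1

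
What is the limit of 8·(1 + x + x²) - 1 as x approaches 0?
Direct substitution at x = 0 gives 7.

Final answer: 7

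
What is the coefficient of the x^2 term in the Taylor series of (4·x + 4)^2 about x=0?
Expand to order 2: (4·x + 4)^2 = 16·x^2 + 32·x + 16 + O(x^3).
The coefficient of x^2 is 16.

Final answer: 16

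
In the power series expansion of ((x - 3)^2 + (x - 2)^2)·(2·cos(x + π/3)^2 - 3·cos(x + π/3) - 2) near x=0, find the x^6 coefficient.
Expand to order 6: ((x - 3)^2 + (x - 2)^2)·(2·cos(x + π/3)^2 - 3·cos(x + π/3) - 2) = x^6·(-269/1440 + 29·√(3)/24) + x^5·(95/24 - 59·√(3)/80) + x^4·(-25·√(3)/6 - 79/48) + x^3·(-35/2 + 77·√(3)/12) + x^2·(67/4 - 5·√(3)) + x·(13·√(3)/2 + 30) - 39 + O(x^7).
The coefficient of x^6 is -269/1440 + 29·√(3)/24.

Final answer: -269/1440 + 29·√(3)/24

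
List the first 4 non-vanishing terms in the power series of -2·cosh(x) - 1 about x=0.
-x^6/360 - x^4/12 - x^2 - 3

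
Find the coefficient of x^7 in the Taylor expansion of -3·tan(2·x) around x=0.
Expand to order 7: -3·tan(2·x) = -2176·x^7/105 - 64·x^5/5 - 8·x^3 - 6·x + O(x^8).
The coefficient of x^7 is -2176/105.

Final answer: -2176/105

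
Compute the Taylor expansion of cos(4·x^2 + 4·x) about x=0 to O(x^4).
-16·x^3 - 8·x^2 + 1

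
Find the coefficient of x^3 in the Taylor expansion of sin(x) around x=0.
Expand to order 3: sin(x) = -x^3/6 + x + O(x^4).
The coefficient of x^3 is -1/6.

Final answer: -1/6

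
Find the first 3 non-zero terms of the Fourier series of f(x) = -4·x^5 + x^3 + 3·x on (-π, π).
(-966 - 8·π^4 + 162·π^2)·sin(x) + (-21·π^2 + 57/2 + 4·π^4)·sin(2·x) + (-8·π^4/3 - 194/81 + 178·π^2/27)·sin(3·x)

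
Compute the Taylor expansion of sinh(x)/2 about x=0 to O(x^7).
x^5/240 + x^3/12 + x/2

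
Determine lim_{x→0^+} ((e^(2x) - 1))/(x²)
Both numerator and denominator → 0 as x → 0^+; this is a 0/0 indeterminate form.
Expand each to leading order near x = 0: numerator ~ 2·x, denominator ~ x^2.
The limit of the ratio is ∞.

Final answer: ∞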